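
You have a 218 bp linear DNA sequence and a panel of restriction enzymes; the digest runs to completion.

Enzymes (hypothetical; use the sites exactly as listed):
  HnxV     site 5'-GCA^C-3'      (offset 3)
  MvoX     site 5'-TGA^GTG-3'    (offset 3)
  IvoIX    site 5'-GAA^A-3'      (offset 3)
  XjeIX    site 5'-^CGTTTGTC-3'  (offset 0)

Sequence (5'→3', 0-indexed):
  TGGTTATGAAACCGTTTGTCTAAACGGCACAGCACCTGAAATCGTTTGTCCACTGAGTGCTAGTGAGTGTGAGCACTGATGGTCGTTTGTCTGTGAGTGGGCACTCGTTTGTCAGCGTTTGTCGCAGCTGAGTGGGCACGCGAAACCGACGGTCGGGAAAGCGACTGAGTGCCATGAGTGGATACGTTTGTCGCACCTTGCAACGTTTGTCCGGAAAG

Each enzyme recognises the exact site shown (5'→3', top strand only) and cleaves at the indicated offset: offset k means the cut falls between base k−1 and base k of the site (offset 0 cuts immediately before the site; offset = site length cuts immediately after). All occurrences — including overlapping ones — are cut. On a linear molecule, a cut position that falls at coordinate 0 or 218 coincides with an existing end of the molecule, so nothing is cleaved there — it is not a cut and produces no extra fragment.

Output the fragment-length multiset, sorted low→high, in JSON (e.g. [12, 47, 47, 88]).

Per-enzyme occurrences:
  HnxV (GCAC, off=3): starts [26, 31, 72, 100, 135, 192] → cuts [29, 34, 75, 103, 138, 195]
  MvoX (TGAGTG, off=3): starts [53, 63, 93, 128, 165, 174] → cuts [56, 66, 96, 131, 168, 177]
  IvoIX (GAAA, off=3): starts [7, 37, 141, 156, 213] → cuts [10, 40, 144, 159, 216]
  XjeIX (CGTTTGTC, off=0): starts [12, 42, 83, 105, 115, 184, 203] → cuts [12, 42, 83, 105, 115, 184, 203]

All cut coordinates (distinct, sorted): [10, 12, 29, 34, 40, 42, 56, 66, 75, 83, 96, 103, 105, 115, 131, 138, 144, 159, 168, 177, 184, 195, 203, 216]

Fragments:
  [0,10): 10 bp
  [10,12): 2 bp
  [12,29): 17 bp
  [29,34): 5 bp
  [34,40): 6 bp
  [40,42): 2 bp
  [42,56): 14 bp
  [56,66): 10 bp
  [66,75): 9 bp
  [75,83): 8 bp
  [83,96): 13 bp
  [96,103): 7 bp
  [103,105): 2 bp
  [105,115): 10 bp
  [115,131): 16 bp
  [131,138): 7 bp
  [138,144): 6 bp
  [144,159): 15 bp
  [159,168): 9 bp
  [168,177): 9 bp
  [177,184): 7 bp
  [184,195): 11 bp
  [195,203): 8 bp
  [203,216): 13 bp
  [216,218): 2 bp

[2,2,2,2,5,6,6,7,7,7,8,8,9,9,9,10,10,10,11,13,13,14,15,16,17]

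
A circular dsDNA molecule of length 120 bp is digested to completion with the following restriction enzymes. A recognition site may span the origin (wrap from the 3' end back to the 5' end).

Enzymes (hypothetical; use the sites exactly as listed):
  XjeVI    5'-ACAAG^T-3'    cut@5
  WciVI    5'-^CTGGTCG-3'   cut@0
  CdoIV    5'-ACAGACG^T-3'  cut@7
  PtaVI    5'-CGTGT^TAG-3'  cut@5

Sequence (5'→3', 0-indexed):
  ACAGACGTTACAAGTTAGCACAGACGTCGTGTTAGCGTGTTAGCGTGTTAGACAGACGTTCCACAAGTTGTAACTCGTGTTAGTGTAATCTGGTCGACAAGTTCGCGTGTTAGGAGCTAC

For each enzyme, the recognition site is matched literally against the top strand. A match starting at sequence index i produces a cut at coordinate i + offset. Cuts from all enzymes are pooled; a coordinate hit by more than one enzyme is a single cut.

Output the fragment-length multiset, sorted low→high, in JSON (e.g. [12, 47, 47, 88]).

Site scan:
  XjeVI (ACAAGT, off=5): starts [9, 62, 96] → cuts [14, 67, 101]
  WciVI (CTGGTCG, off=0): starts [89] → cuts [89]
  CdoIV (ACAGACGT, off=7): starts [0, 19, 51] → cuts [7, 26, 58]
  PtaVI (CGTGTTAG, off=5): starts [27, 35, 43, 75, 105] → cuts [32, 40, 48, 80, 110]

Pooled cuts: [7, 14, 26, 32, 40, 48, 58, 67, 80, 89, 101, 110]

Fragments:
  7→14: 7 bp
  14→26: 12 bp
  26→32: 6 bp
  32→40: 8 bp
  40→48: 8 bp
  48→58: 10 bp
  58→67: 9 bp
  67→80: 13 bp
  80→89: 9 bp
  89→101: 12 bp
  101→110: 9 bp
  110→7 (wrap): 120-110+7 = 17 bp

[6,7,8,8,9,9,9,10,12,12,13,17]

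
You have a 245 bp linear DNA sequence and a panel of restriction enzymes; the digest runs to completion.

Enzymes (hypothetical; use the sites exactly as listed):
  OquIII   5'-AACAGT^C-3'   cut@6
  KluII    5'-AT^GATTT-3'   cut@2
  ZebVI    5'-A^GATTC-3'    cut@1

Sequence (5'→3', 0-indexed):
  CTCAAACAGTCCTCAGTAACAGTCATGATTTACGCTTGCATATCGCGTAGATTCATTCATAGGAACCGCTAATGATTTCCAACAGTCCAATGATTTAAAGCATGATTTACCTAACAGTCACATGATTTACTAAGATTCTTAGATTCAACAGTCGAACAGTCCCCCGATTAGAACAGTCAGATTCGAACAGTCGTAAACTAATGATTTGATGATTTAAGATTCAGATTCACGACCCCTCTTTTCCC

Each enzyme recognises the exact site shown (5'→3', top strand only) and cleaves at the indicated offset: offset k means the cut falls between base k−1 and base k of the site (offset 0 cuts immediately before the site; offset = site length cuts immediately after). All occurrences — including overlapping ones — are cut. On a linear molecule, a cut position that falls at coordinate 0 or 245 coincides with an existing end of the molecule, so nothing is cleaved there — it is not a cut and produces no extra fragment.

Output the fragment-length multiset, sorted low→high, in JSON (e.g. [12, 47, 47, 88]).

[2,3,5,5,6,7,8,8,8,10,10,11,11,12,12,13,13,15,17,22,23,24]

Per-enzyme occurrences:
  OquIII (AACAGTC, off=6): starts [4, 17, 80, 112, 146, 154, 171, 185] → cuts [10, 23, 86, 118, 152, 160, 177, 191]
  KluII (ATGATTT, off=2): starts [24, 71, 89, 101, 121, 200, 208] → cuts [26, 73, 91, 103, 123, 202, 210]
  ZebVI (AGATTC, off=1): starts [48, 132, 140, 178, 216, 222] → cuts [49, 133, 141, 179, 217, 223]

All cut coordinates (distinct, sorted): [10, 23, 26, 49, 73, 86, 91, 103, 118, 123, 133, 141, 152, 160, 177, 179, 191, 202, 210, 217, 223]

Fragment lengths:
  [0,10): 10 bp
  [10,23): 13 bp
  [23,26): 3 bp
  [26,49): 23 bp
  [49,73): 24 bp
  [73,86): 13 bp
  [86,91): 5 bp
  [91,103): 12 bp
  [103,118): 15 bp
  [118,123): 5 bp
  [123,133): 10 bp
  [133,141): 8 bp
  [141,152): 11 bp
  [152,160): 8 bp
  [160,177): 17 bp
  [177,179): 2 bp
  [179,191): 12 bp
  [191,202): 11 bp
  [202,210): 8 bp
  [210,217): 7 bp
  [217,223): 6 bp
  [223,245): 22 bp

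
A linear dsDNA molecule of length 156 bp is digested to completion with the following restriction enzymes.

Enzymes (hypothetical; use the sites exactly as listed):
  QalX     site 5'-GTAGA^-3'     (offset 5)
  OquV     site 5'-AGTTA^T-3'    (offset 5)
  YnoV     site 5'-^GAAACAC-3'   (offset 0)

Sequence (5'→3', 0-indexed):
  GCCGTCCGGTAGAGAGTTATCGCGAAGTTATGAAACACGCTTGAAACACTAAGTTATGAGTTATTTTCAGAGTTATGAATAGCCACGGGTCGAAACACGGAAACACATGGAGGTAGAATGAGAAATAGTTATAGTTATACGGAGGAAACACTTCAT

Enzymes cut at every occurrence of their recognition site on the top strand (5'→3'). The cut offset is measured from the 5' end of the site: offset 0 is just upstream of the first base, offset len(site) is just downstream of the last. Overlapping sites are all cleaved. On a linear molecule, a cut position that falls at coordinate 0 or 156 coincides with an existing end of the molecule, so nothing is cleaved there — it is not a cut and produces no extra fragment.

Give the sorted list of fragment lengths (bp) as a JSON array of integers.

Site scan:
  QalX (GTAGA, off=5): starts [8, 112] → cuts [13, 117]
  OquV (AGTTAT, off=5): starts [14, 25, 51, 58, 70, 126, 132] → cuts [19, 30, 56, 63, 75, 131, 137]
  YnoV (GAAACAC, off=0): starts [31, 42, 91, 99, 144] → cuts [31, 42, 91, 99, 144]

Pooled cuts: [13, 19, 30, 31, 42, 56, 63, 75, 91, 99, 117, 131, 137, 144]

Fragments:
  [0,13): 13 bp
  [13,19): 6 bp
  [19,30): 11 bp
  [30,31): 1 bp
  [31,42): 11 bp
  [42,56): 14 bp
  [56,63): 7 bp
  [63,75): 12 bp
  [75,91): 16 bp
  [91,99): 8 bp
  [99,117): 18 bp
  [117,131): 14 bp
  [131,137): 6 bp
  [137,144): 7 bp
  [144,156): 12 bp

[1,6,6,7,7,8,11,11,12,12,13,14,14,16,18]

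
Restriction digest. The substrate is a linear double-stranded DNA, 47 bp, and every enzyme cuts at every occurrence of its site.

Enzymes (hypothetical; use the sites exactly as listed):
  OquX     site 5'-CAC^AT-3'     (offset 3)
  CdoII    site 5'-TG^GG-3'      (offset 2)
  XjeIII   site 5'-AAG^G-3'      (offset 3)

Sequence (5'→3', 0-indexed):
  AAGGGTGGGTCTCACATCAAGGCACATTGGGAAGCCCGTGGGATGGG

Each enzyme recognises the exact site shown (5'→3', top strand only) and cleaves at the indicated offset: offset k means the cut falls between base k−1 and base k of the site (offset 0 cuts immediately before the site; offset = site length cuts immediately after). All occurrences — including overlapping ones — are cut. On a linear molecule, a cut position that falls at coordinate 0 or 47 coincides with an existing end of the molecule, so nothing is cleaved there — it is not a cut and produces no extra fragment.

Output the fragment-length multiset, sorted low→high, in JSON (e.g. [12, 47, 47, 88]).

Scan for sites:
  OquX (CACAT, off=3): starts [12, 22] → cuts [15, 25]
  CdoII (TGGG, off=2): starts [5, 27, 38, 43] → cuts [7, 29, 40, 45]
  XjeIII (AAGG, off=3): starts [0, 18] → cuts [3, 21]

Pooled cuts: [3, 7, 15, 21, 25, 29, 40, 45]

Fragments:
  [0,3): 3 bp
  [3,7): 4 bp
  [7,15): 8 bp
  [15,21): 6 bp
  [21,25): 4 bp
  [25,29): 4 bp
  [29,40): 11 bp
  [40,45): 5 bp
  [45,47): 2 bp

[2,3,4,4,4,5,6,8,11]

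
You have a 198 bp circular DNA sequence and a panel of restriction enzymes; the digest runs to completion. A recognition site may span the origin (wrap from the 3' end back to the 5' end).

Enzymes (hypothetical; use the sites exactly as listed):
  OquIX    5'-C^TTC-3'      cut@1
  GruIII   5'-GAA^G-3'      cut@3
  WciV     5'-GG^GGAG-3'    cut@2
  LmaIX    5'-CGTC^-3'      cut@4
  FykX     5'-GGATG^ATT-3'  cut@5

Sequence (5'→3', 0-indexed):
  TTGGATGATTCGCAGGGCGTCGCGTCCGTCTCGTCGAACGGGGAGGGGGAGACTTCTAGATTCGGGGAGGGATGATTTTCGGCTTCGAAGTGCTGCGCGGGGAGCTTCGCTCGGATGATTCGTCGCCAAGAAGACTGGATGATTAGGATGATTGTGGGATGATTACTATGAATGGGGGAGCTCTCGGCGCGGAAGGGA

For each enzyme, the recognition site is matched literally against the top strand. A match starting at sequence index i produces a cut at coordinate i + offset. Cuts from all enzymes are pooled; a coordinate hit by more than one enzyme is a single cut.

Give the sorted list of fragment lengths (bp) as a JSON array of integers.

Site scan:
  OquIX (CTTC, off=1): starts [52, 82, 104] → cuts [53, 83, 105]
  GruIII (GAAG, off=3): starts [86, 129, 191] → cuts [89, 132, 194]
  WciV (GGGGAG, off=2): starts [39, 45, 63, 98, 174] → cuts [41, 47, 65, 100, 176]
  LmaIX (CGTC, off=4): starts [17, 22, 26, 31, 120] → cuts [21, 26, 30, 35, 124]
  FykX (GGATGATT, off=5): starts [2, 69, 112, 136, 145, 156] → cuts [7, 74, 117, 141, 150, 161]

All cut coordinates (distinct, sorted): [7, 21, 26, 30, 35, 41, 47, 53, 65, 74, 83, 89, 100, 105, 117, 124, 132, 141, 150, 161, 176, 194]

Fragment lengths:
  7→21: 14 bp
  21→26: 5 bp
  26→30: 4 bp
  30→35: 5 bp
  35→41: 6 bp
  41→47: 6 bp
  47→53: 6 bp
  53→65: 12 bp
  65→74: 9 bp
  74→83: 9 bp
  83→89: 6 bp
  89→100: 11 bp
  100→105: 5 bp
  105→117: 12 bp
  117→124: 7 bp
  124→132: 8 bp
  132→141: 9 bp
  141→150: 9 bp
  150→161: 11 bp
  161→176: 15 bp
  176→194: 18 bp
  194→7 (wrap): 198-194+7 = 11 bp

[4,5,5,5,6,6,6,6,7,8,9,9,9,9,11,11,11,12,12,14,15,18]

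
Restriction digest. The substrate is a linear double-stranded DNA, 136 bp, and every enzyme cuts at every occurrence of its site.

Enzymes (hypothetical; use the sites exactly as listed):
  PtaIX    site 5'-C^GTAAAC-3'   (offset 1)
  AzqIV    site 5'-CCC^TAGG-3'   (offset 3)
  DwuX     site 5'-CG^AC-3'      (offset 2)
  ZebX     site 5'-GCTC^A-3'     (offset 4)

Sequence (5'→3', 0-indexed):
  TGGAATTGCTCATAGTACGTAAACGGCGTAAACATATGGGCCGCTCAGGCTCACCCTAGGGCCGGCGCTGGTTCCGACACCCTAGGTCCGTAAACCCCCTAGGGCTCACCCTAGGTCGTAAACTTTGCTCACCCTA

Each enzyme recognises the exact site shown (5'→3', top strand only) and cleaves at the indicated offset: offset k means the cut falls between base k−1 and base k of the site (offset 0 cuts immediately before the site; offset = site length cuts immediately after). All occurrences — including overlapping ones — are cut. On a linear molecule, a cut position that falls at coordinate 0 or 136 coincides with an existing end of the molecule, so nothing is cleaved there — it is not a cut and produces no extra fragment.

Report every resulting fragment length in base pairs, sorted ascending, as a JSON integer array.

Site scan:
  PtaIX (CGTAAAC, off=1): starts [17, 26, 88, 116] → cuts [18, 27, 89, 117]
  AzqIV (CCCTAGG, off=3): starts [53, 79, 96, 108] → cuts [56, 82, 99, 111]
  DwuX (CGAC, off=2): starts [74] → cuts [76]
  ZebX (GCTCA, off=4): starts [7, 42, 48, 103, 126] → cuts [11, 46, 52, 107, 130]

Pooled cuts: [11, 18, 27, 46, 52, 56, 76, 82, 89, 99, 107, 111, 117, 130]

Fragments:
  [0,11): 11 bp
  [11,18): 7 bp
  [18,27): 9 bp
  [27,46): 19 bp
  [46,52): 6 bp
  [52,56): 4 bp
  [56,76): 20 bp
  [76,82): 6 bp
  [82,89): 7 bp
  [89,99): 10 bp
  [99,107): 8 bp
  [107,111): 4 bp
  [111,117): 6 bp
  [117,130): 13 bp
  [130,136): 6 bp

[4,4,6,6,6,6,7,7,8,9,10,11,13,19,20]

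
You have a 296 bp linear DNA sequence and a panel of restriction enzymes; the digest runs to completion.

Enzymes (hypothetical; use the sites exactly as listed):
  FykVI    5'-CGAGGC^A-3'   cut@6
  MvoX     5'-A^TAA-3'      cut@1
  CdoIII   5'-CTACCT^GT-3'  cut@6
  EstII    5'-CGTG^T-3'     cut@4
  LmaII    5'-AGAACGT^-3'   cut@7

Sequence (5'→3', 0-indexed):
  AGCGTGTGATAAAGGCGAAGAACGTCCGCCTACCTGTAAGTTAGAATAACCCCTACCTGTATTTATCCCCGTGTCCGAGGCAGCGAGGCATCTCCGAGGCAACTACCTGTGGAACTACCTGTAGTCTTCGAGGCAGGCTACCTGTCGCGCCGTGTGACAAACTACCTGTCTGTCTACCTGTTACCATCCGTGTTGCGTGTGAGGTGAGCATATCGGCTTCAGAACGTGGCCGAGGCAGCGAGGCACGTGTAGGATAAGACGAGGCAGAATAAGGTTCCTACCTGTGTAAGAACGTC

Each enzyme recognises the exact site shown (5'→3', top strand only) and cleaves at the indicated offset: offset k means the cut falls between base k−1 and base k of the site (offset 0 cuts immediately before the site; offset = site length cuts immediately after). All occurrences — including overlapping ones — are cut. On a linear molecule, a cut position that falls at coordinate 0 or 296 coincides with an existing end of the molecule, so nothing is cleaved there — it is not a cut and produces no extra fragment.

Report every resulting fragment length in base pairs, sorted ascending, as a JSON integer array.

[1,3,4,5,5,6,7,8,8,8,8,9,9,10,11,11,11,11,12,12,12,12,13,13,14,14,15,16,28]

Site scan:
  FykVI CGAGGCA/6: at [75, 83, 94, 128, 230, 238, 259] ⇒ [81, 89, 100, 134, 236, 244, 265]
  MvoX ATAA/1: at [8, 45, 253, 268] ⇒ [9, 46, 254, 269]
  CdoIII CTACCTGT/6: at [29, 52, 102, 114, 137, 161, 173, 277] ⇒ [35, 58, 108, 120, 143, 167, 179, 283]
  EstII CGTGT/4: at [2, 69, 150, 188, 195, 245] ⇒ [6, 73, 154, 192, 199, 249]
  LmaII AGAACGT/7: at [18, 220, 288] ⇒ [25, 227, 295]

Pooled cuts: [6, 9, 25, 35, 46, 58, 73, 81, 89, 100, 108, 120, 134, 143, 154, 167, 179, 192, 199, 227, 236, 244, 249, 254, 265, 269, 283, 295]

Fragment lengths:
  [0,6): 6 bp
  [6,9): 3 bp
  [9,25): 16 bp
  [25,35): 10 bp
  [35,46): 11 bp
  [46,58): 12 bp
  [58,73): 15 bp
  [73,81): 8 bp
  [81,89): 8 bp
  [89,100): 11 bp
  [100,108): 8 bp
  [108,120): 12 bp
  [120,134): 14 bp
  [134,143): 9 bp
  [143,154): 11 bp
  [154,167): 13 bp
  [167,179): 12 bp
  [179,192): 13 bp
  [192,199): 7 bp
  [199,227): 28 bp
  [227,236): 9 bp
  [236,244): 8 bp
  [244,249): 5 bp
  [249,254): 5 bp
  [254,265): 11 bp
  [265,269): 4 bp
  [269,283): 14 bp
  [283,295): 12 bp
  [295,296): 1 bp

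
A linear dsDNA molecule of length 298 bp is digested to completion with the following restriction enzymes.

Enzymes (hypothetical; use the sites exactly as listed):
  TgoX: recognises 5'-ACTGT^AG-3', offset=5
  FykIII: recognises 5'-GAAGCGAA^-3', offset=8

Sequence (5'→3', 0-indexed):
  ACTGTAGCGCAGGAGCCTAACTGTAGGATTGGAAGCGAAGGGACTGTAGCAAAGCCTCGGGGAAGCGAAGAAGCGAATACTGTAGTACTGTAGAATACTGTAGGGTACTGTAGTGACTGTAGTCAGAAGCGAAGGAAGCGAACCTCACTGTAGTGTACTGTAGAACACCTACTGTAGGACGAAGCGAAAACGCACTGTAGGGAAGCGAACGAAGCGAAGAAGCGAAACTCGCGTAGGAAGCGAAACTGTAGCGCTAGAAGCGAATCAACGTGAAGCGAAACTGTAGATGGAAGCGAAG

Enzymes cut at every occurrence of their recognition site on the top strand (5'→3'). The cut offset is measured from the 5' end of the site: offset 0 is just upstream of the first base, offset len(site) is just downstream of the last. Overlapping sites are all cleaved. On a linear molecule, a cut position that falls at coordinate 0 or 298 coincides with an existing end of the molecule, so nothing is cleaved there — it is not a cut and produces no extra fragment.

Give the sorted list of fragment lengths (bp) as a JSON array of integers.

[1,5,5,5,6,8,8,8,8,9,9,9,9,10,10,10,10,11,13,13,13,14,15,15,15,18,19,22]

Scan for sites:
  TgoX (ACTGTAG, off=5): starts [0, 19, 42, 78, 86, 96, 106, 115, 146, 156, 170, 193, 244, 279] → cuts [5, 24, 47, 83, 91, 101, 111, 120, 151, 161, 175, 198, 249, 284]
  FykIII (GAAGCGAA, off=8): starts [31, 61, 69, 125, 134, 180, 201, 210, 218, 236, 256, 271, 289] → cuts [39, 69, 77, 133, 142, 188, 209, 218, 226, 244, 264, 279, 297]

Pooled cuts: [5, 24, 39, 47, 69, 77, 83, 91, 101, 111, 120, 133, 142, 151, 161, 175, 188, 198, 209, 218, 226, 244, 249, 264, 279, 284, 297]

Fragment lengths:
  [0,5): 5 bp
  [5,24): 19 bp
  [24,39): 15 bp
  [39,47): 8 bp
  [47,69): 22 bp
  [69,77): 8 bp
  [77,83): 6 bp
  [83,91): 8 bp
  [91,101): 10 bp
  [101,111): 10 bp
  [111,120): 9 bp
  [120,133): 13 bp
  [133,142): 9 bp
  [142,151): 9 bp
  [151,161): 10 bp
  [161,175): 14 bp
  [175,188): 13 bp
  [188,198): 10 bp
  [198,209): 11 bp
  [209,218): 9 bp
  [218,226): 8 bp
  [226,244): 18 bp
  [244,249): 5 bp
  [249,264): 15 bp
  [264,279): 15 bp
  [279,284): 5 bp
  [284,297): 13 bp
  [297,298): 1 bp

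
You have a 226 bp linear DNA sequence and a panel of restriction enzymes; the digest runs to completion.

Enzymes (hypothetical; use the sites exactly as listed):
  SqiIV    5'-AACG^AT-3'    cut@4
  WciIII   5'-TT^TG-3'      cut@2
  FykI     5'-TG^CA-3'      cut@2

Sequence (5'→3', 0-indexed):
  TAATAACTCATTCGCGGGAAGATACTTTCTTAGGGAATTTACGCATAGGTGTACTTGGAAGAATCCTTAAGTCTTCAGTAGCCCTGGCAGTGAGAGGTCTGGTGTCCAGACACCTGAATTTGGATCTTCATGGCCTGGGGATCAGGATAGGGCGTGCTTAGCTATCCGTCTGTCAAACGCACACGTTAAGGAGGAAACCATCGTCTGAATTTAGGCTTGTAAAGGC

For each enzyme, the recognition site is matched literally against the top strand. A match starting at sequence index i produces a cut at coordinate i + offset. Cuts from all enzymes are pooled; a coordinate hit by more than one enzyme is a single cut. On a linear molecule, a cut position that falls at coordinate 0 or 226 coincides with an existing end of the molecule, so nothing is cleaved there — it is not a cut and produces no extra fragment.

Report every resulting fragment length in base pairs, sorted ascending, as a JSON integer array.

Scan for sites:
  SqiIV (AACGAT, off=4): no sites
  WciIII (TTTG, off=2): starts [118] → cuts [120]
  FykI (TGCA, off=2): no sites

Pooled cuts: [120]

Fragment lengths:
  [0,120): 120 bp
  [120,226): 106 bp

[106,120]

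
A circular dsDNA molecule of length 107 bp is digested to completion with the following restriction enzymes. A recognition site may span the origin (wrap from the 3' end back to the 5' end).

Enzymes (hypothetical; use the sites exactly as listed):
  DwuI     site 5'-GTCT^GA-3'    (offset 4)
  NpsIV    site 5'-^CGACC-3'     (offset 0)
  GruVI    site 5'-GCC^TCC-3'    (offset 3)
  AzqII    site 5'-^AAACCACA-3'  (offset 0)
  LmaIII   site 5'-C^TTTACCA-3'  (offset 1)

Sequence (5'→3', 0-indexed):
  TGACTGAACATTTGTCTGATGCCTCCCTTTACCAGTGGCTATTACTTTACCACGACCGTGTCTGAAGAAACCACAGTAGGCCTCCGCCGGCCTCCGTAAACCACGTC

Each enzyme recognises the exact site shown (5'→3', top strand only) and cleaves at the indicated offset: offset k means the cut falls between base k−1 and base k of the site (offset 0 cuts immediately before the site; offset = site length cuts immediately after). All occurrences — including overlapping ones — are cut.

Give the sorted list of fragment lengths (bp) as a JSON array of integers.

Site scan:
  DwuI (GTCTGA, off=4): starts [13, 59, 104] → cuts [1, 17, 63]
  NpsIV (CGACC, off=0): starts [52] → cuts [52]
  GruVI (GCCTCC, off=3): starts [20, 79, 89] → cuts [23, 82, 92]
  AzqII (AAACCACA, off=0): starts [67] → cuts [67]
  LmaIII (CTTTACCA, off=1): starts [26, 44] → cuts [27, 45]

All cut coordinates (distinct, sorted): [1, 17, 23, 27, 45, 52, 63, 67, 82, 92]

Fragment lengths:
  1→17: 16 bp
  17→23: 6 bp
  23→27: 4 bp
  27→45: 18 bp
  45→52: 7 bp
  52→63: 11 bp
  63→67: 4 bp
  67→82: 15 bp
  82→92: 10 bp
  92→1 (wrap): 107-92+1 = 16 bp

[4,4,6,7,10,11,15,16,16,18]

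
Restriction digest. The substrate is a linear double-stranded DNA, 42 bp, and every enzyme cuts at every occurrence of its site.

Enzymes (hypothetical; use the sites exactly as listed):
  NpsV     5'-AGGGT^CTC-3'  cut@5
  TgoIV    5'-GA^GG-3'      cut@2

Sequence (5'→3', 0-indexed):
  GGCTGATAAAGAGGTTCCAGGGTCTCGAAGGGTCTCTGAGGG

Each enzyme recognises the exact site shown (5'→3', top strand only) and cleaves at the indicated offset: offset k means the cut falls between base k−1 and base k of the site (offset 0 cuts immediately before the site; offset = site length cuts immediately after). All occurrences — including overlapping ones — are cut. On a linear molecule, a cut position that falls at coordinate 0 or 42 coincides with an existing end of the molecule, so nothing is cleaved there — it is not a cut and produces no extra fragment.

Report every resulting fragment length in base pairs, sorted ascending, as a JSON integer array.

Site scan:
  NpsV AGGGTCTC/5: at [18, 28] ⇒ [23, 33]
  TgoIV GAGG/2: at [10, 37] ⇒ [12, 39]

All cut coordinates (distinct, sorted): [12, 23, 33, 39]

Fragments:
  [0,12): 12 bp
  [12,23): 11 bp
  [23,33): 10 bp
  [33,39): 6 bp
  [39,42): 3 bp

[3,6,10,11,12]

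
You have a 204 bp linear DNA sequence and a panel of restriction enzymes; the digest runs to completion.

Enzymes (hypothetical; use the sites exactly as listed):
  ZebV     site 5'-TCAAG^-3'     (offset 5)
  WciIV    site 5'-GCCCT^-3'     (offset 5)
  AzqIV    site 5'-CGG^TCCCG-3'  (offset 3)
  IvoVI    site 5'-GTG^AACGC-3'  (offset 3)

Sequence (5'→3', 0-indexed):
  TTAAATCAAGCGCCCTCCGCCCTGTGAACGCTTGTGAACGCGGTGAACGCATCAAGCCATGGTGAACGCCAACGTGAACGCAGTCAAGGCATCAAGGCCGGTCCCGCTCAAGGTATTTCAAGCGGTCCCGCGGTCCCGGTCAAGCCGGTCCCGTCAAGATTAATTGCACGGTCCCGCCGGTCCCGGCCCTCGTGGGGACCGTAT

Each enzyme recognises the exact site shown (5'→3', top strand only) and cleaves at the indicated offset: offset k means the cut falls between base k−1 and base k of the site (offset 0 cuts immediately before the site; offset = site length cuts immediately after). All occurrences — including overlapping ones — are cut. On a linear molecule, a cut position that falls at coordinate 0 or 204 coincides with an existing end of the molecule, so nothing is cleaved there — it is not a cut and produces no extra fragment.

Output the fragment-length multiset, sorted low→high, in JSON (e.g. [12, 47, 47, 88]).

Site scan:
  ZebV (TCAAG, off=5): starts [5, 51, 83, 91, 107, 117, 139, 153] → cuts [10, 56, 88, 96, 112, 122, 144, 158]
  WciIV (GCCCT, off=5): starts [11, 18, 185] → cuts [16, 23, 190]
  AzqIV (CGGTCCCG, off=3): starts [98, 122, 130, 145, 168, 177] → cuts [101, 125, 133, 148, 171, 180]
  IvoVI (GTGAACGC, off=3): starts [23, 33, 42, 61, 73] → cuts [26, 36, 45, 64, 76]

Pooled cuts: [10, 16, 23, 26, 36, 45, 56, 64, 76, 88, 96, 101, 112, 122, 125, 133, 144, 148, 158, 171, 180, 190]

Fragment lengths:
  [0,10): 10 bp
  [10,16): 6 bp
  [16,23): 7 bp
  [23,26): 3 bp
  [26,36): 10 bp
  [36,45): 9 bp
  [45,56): 11 bp
  [56,64): 8 bp
  [64,76): 12 bp
  [76,88): 12 bp
  [88,96): 8 bp
  [96,101): 5 bp
  [101,112): 11 bp
  [112,122): 10 bp
  [122,125): 3 bp
  [125,133): 8 bp
  [133,144): 11 bp
  [144,148): 4 bp
  [148,158): 10 bp
  [158,171): 13 bp
  [171,180): 9 bp
  [180,190): 10 bp
  [190,204): 14 bp

[3,3,4,5,6,7,8,8,8,9,9,10,10,10,10,10,11,11,11,12,12,13,14]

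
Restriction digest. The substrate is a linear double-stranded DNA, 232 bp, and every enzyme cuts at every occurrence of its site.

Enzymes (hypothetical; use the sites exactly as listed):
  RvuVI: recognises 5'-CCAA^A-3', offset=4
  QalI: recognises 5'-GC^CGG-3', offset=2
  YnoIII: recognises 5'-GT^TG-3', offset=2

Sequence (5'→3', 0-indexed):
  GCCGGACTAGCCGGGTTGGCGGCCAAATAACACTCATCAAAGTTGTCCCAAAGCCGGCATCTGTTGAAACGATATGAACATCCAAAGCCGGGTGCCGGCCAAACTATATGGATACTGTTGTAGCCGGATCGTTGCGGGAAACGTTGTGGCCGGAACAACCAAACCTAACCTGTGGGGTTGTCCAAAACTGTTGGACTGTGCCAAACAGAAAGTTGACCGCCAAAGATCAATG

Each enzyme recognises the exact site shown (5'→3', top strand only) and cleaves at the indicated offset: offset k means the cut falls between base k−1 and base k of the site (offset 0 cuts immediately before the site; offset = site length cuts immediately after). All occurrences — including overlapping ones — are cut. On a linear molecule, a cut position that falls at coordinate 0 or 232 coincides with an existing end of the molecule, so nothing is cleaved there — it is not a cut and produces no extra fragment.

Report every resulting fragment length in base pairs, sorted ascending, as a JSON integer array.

Per-enzyme occurrences:
  RvuVI (CCAAA, off=4): starts [22, 47, 81, 98, 158, 181, 200, 219] → cuts [26, 51, 85, 102, 162, 185, 204, 223]
  QalI (GCCGG, off=2): starts [0, 9, 52, 86, 93, 122, 148] → cuts [2, 11, 54, 88, 95, 124, 150]
  YnoIII (GTTG, off=2): starts [14, 41, 62, 116, 130, 142, 176, 189, 211] → cuts [16, 43, 64, 118, 132, 144, 178, 191, 213]

Pooled cuts: [2, 11, 16, 26, 43, 51, 54, 64, 85, 88, 95, 102, 118, 124, 132, 144, 150, 162, 178, 185, 191, 204, 213, 223]

Fragments:
  [0,2): 2 bp
  [2,11): 9 bp
  [11,16): 5 bp
  [16,26): 10 bp
  [26,43): 17 bp
  [43,51): 8 bp
  [51,54): 3 bp
  [54,64): 10 bp
  [64,85): 21 bp
  [85,88): 3 bp
  [88,95): 7 bp
  [95,102): 7 bp
  [102,118): 16 bp
  [118,124): 6 bp
  [124,132): 8 bp
  [132,144): 12 bp
  [144,150): 6 bp
  [150,162): 12 bp
  [162,178): 16 bp
  [178,185): 7 bp
  [185,191): 6 bp
  [191,204): 13 bp
  [204,213): 9 bp
  [213,223): 10 bp
  [223,232): 9 bp

[2,3,3,5,6,6,6,7,7,7,8,8,9,9,9,10,10,10,12,12,13,16,16,17,21]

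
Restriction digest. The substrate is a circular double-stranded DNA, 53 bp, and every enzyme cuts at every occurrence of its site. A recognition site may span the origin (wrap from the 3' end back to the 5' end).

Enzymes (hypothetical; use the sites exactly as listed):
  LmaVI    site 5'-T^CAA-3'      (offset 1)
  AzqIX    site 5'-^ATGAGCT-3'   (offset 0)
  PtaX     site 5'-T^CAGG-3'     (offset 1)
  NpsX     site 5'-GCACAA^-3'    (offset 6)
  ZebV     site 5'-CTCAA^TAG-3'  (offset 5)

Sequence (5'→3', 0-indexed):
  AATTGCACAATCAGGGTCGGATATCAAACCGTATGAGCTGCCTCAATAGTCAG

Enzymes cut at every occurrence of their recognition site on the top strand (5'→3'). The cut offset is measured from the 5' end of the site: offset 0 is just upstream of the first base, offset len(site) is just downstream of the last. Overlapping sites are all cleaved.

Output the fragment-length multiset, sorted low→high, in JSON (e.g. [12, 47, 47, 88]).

[1,3,8,11,13,17]

Scan for sites:
  LmaVI (TCAA, off=1): starts [23, 42] → cuts [24, 43]
  AzqIX (ATGAGCT, off=0): starts [32] → cuts [32]
  PtaX (TCAGG, off=1): starts [10] → cuts [11]
  NpsX (GCACAA, off=6): starts [4] → cuts [10]
  ZebV (CTCAATAG, off=5): starts [41] → cuts [46]

All cut coordinates (distinct, sorted): [10, 11, 24, 32, 43, 46]

Fragments:
  10→11: 1 bp
  11→24: 13 bp
  24→32: 8 bp
  32→43: 11 bp
  43→46: 3 bp
  46→10 (wrap): 53-46+10 = 17 bp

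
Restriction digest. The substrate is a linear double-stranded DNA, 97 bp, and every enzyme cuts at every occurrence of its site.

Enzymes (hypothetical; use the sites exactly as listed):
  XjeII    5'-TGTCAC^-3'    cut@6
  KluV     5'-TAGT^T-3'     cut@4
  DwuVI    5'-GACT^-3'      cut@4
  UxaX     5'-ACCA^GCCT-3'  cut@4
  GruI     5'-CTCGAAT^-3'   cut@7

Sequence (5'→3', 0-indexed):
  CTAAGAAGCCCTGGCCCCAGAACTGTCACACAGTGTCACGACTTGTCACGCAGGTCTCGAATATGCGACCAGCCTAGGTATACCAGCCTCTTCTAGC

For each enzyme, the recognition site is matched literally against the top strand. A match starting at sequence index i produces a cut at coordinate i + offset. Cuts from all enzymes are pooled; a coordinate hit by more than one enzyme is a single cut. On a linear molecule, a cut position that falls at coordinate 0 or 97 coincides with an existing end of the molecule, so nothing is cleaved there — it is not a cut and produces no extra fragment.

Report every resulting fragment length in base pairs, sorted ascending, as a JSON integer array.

[4,6,9,10,12,13,14,29]

Scan for sites:
  XjeII (TGTCAC, off=6): starts [23, 33, 43] → cuts [29, 39, 49]
  KluV (TAGTT, off=4): no sites
  DwuVI (GACT, off=4): starts [39] → cuts [43]
  UxaX (ACCAGCCT, off=4): starts [67, 81] → cuts [71, 85]
  GruI (CTCGAAT, off=7): starts [55] → cuts [62]

All cut coordinates (distinct, sorted): [29, 39, 43, 49, 62, 71, 85]

Fragments:
  [0,29): 29 bp
  [29,39): 10 bp
  [39,43): 4 bp
  [43,49): 6 bp
  [49,62): 13 bp
  [62,71): 9 bp
  [71,85): 14 bp
  [85,97): 12 bp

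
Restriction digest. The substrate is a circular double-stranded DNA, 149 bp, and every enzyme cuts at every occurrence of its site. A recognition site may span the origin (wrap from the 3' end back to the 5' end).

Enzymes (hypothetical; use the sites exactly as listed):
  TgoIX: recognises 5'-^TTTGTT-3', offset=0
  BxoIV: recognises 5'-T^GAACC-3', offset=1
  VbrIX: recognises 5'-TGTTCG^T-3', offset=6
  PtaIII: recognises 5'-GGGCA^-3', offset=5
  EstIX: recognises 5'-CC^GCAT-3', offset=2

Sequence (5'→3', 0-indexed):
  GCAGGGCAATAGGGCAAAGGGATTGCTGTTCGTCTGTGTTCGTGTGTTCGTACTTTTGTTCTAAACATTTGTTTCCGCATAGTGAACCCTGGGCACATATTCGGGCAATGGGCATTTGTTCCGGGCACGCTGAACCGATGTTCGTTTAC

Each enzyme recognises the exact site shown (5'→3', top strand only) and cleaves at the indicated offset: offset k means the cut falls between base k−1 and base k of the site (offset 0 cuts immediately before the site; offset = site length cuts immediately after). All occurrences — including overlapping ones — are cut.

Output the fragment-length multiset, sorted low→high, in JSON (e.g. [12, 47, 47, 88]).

[4,4,7,7,8,8,9,10,12,12,13,13,13,13,16]

Scan for sites:
  TgoIX TTTGTT/0: at [54, 67, 114] ⇒ [54, 67, 114]
  BxoIV TGAACC/1: at [82, 130] ⇒ [83, 131]
  VbrIX TGTTCGT/6: at [26, 36, 44, 138] ⇒ [32, 42, 50, 144]
  PtaIII GGGCA/5: at [3, 11, 90, 102, 109, 122] ⇒ [8, 16, 95, 107, 114, 127]
  EstIX CCGCAT/2: at [74] ⇒ [76]

All cut coordinates (distinct, sorted): [8, 16, 32, 42, 50, 54, 67, 76, 83, 95, 107, 114, 127, 131, 144]

Fragments:
  8→16: 8 bp
  16→32: 16 bp
  32→42: 10 bp
  42→50: 8 bp
  50→54: 4 bp
  54→67: 13 bp
  67→76: 9 bp
  76→83: 7 bp
  83→95: 12 bp
  95→107: 12 bp
  107→114: 7 bp
  114→127: 13 bp
  127→131: 4 bp
  131→144: 13 bp
  144→8 (wrap): 149-144+8 = 13 bp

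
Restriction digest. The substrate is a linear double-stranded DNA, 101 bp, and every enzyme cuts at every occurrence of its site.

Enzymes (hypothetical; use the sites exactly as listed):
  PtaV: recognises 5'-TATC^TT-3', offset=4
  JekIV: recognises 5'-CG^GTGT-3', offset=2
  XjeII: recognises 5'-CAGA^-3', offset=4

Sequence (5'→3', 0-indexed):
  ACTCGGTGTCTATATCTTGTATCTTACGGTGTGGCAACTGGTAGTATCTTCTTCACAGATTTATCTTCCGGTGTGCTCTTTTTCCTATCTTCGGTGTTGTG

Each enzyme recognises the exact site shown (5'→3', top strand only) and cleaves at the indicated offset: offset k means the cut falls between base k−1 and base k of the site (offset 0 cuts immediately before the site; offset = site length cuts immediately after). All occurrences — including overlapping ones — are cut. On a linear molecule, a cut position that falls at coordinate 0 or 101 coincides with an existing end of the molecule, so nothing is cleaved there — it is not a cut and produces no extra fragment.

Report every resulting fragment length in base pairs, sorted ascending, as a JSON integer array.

Site scan:
  PtaV TATCTT/4: at [12, 19, 44, 61, 85] ⇒ [16, 23, 48, 65, 89]
  JekIV CGGTGT/2: at [3, 26, 68, 91] ⇒ [5, 28, 70, 93]
  XjeII CAGA/4: at [55] ⇒ [59]

Pooled cuts: [5, 16, 23, 28, 48, 59, 65, 70, 89, 93]

Fragments:
  [0,5): 5 bp
  [5,16): 11 bp
  [16,23): 7 bp
  [23,28): 5 bp
  [28,48): 20 bp
  [48,59): 11 bp
  [59,65): 6 bp
  [65,70): 5 bp
  [70,89): 19 bp
  [89,93): 4 bp
  [93,101): 8 bp

[4,5,5,5,6,7,8,11,11,19,20]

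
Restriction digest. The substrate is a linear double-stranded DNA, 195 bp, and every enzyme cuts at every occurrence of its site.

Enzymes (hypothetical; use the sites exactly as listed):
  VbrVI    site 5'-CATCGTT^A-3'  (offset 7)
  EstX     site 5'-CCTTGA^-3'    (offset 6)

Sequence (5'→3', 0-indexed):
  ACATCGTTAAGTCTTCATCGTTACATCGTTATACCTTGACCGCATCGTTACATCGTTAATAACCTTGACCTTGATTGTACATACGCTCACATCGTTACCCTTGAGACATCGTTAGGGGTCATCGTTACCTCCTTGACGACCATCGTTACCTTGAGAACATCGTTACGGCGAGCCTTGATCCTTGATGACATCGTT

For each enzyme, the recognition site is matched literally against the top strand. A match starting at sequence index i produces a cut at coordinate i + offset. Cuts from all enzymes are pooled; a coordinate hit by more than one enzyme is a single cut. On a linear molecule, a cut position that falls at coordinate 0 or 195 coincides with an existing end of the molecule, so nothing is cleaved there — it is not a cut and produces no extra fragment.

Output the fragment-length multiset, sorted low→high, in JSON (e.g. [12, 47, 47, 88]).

Site scan:
  VbrVI CATCGTTA/7: at [1, 15, 23, 42, 50, 89, 106, 119, 140, 157] ⇒ [8, 22, 30, 49, 57, 96, 113, 126, 147, 164]
  EstX CCTTGA/6: at [33, 62, 68, 98, 130, 148, 172, 179] ⇒ [39, 68, 74, 104, 136, 154, 178, 185]

Pooled cuts: [8, 22, 30, 39, 49, 57, 68, 74, 96, 104, 113, 126, 136, 147, 154, 164, 178, 185]

Fragments:
  [0,8): 8 bp
  [8,22): 14 bp
  [22,30): 8 bp
  [30,39): 9 bp
  [39,49): 10 bp
  [49,57): 8 bp
  [57,68): 11 bp
  [68,74): 6 bp
  [74,96): 22 bp
  [96,104): 8 bp
  [104,113): 9 bp
  [113,126): 13 bp
  [126,136): 10 bp
  [136,147): 11 bp
  [147,154): 7 bp
  [154,164): 10 bp
  [164,178): 14 bp
  [178,185): 7 bp
  [185,195): 10 bp

[6,7,7,8,8,8,8,9,9,10,10,10,10,11,11,13,14,14,22]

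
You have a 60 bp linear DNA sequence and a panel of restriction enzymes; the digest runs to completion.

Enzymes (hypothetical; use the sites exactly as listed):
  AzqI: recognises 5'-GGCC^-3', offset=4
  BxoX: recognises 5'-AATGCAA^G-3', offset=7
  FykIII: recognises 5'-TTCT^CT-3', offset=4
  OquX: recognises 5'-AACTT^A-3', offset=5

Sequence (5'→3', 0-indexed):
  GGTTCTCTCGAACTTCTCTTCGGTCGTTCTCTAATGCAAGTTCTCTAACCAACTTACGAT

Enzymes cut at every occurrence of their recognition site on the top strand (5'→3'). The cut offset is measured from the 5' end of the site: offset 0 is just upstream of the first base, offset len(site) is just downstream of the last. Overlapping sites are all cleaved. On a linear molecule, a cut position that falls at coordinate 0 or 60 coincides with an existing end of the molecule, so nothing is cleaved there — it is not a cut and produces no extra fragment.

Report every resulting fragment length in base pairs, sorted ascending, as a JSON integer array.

[5,5,6,9,11,11,13]

Site scan:
  AzqI (GGCC, off=4): no sites
  BxoX (AATGCAAG, off=7): starts [32] → cuts [39]
  FykIII (TTCTCT, off=4): starts [2, 13, 26, 40] → cuts [6, 17, 30, 44]
  OquX (AACTTA, off=5): starts [50] → cuts [55]

Pooled cuts: [6, 17, 30, 39, 44, 55]

Fragments:
  [0,6): 6 bp
  [6,17): 11 bp
  [17,30): 13 bp
  [30,39): 9 bp
  [39,44): 5 bp
  [44,55): 11 bp
  [55,60): 5 bp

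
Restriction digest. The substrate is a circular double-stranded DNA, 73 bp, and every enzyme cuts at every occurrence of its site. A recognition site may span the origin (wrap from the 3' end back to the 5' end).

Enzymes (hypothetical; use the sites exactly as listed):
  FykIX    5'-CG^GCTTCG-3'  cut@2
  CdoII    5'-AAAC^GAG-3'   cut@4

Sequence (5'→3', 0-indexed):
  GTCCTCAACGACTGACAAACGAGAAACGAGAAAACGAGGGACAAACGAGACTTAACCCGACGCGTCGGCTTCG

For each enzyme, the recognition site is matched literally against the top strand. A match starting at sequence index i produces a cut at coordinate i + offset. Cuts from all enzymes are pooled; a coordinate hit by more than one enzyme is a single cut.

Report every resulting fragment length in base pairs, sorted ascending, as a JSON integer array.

[7,8,11,21,26]

Scan for sites:
  FykIX (CGGCTTCG, off=2): starts [65] → cuts [67]
  CdoII (AAACGAG, off=4): starts [16, 23, 31, 42] → cuts [20, 27, 35, 46]

Pooled cuts: [20, 27, 35, 46, 67]

Fragments:
  20→27: 7 bp
  27→35: 8 bp
  35→46: 11 bp
  46→67: 21 bp
  67→20 (wrap): 73-67+20 = 26 bp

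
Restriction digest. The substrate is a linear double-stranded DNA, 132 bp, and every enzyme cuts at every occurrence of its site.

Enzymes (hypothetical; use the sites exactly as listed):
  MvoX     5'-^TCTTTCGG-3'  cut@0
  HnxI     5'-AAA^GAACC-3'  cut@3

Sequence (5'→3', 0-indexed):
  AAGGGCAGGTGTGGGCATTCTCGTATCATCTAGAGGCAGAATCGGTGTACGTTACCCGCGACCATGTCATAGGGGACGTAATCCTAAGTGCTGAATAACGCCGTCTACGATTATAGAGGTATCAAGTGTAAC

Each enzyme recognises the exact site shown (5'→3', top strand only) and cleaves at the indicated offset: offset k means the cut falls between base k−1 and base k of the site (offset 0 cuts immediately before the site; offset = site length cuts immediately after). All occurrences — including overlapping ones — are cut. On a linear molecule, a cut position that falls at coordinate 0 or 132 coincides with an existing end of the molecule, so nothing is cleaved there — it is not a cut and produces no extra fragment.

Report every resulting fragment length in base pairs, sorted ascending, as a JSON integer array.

[132]

Site scan:
  MvoX (TCTTTCGG, off=0): no sites
  HnxI (AAAGAACC, off=3): no sites

Pooled cuts: ∅

Fragment lengths:
  no cuts → one linear fragment of 132 bp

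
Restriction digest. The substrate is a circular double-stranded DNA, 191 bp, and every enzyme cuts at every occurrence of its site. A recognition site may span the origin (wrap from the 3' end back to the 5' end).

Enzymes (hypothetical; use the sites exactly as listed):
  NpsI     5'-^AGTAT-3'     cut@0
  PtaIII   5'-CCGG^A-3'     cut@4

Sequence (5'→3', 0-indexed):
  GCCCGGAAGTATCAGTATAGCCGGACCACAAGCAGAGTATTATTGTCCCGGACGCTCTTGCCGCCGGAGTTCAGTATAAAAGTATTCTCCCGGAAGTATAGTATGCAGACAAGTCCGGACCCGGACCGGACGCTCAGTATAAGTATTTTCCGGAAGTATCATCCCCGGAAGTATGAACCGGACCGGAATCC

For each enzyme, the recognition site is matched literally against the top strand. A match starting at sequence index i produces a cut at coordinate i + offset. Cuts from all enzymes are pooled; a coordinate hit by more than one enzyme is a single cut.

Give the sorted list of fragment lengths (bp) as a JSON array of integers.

[1,1,1,1,5,5,5,5,6,6,6,6,8,11,11,11,12,12,13,14,16,16,19]

Site scan:
  NpsI (AGTAT, off=0): starts [7, 13, 35, 72, 80, 94, 99, 135, 141, 154, 169] → cuts [7, 13, 35, 72, 80, 94, 99, 135, 141, 154, 169]
  PtaIII (CCGGA, off=4): starts [2, 20, 47, 63, 89, 114, 120, 125, 149, 164, 177, 182] → cuts [6, 24, 51, 67, 93, 118, 124, 129, 153, 168, 181, 186]

Pooled cuts: [6, 7, 13, 24, 35, 51, 67, 72, 80, 93, 94, 99, 118, 124, 129, 135, 141, 153, 154, 168, 169, 181, 186]

Fragment lengths:
  6→7: 1 bp
  7→13: 6 bp
  13→24: 11 bp
  24→35: 11 bp
  35→51: 16 bp
  51→67: 16 bp
  67→72: 5 bp
  72→80: 8 bp
  80→93: 13 bp
  93→94: 1 bp
  94→99: 5 bp
  99→118: 19 bp
  118→124: 6 bp
  124→129: 5 bp
  129→135: 6 bp
  135→141: 6 bp
  141→153: 12 bp
  153→154: 1 bp
  154→168: 14 bp
  168→169: 1 bp
  169→181: 12 bp
  181→186: 5 bp
  186→6 (wrap): 191-186+6 = 11 bp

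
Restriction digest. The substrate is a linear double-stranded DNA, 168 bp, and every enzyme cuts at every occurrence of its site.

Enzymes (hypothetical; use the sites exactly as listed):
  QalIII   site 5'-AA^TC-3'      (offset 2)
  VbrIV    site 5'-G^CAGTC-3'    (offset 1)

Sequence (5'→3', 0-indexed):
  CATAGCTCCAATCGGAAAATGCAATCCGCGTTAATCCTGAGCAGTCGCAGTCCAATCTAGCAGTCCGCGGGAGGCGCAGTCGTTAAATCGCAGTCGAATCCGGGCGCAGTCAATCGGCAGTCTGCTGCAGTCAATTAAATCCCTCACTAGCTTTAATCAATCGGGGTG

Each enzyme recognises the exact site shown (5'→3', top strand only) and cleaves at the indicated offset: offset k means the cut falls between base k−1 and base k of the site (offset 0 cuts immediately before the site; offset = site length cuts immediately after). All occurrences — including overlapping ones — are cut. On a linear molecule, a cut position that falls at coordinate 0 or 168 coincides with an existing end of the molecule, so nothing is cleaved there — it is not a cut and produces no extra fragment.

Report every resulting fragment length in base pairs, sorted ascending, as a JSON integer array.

[3,4,4,5,6,7,7,8,8,8,8,10,10,11,11,12,13,16,17]

Scan for sites:
  QalIII AATC/2: at [9, 22, 32, 53, 85, 96, 111, 137, 154, 158] ⇒ [11, 24, 34, 55, 87, 98, 113, 139, 156, 160]
  VbrIV GCAGTC/1: at [40, 46, 59, 75, 89, 105, 116, 126] ⇒ [41, 47, 60, 76, 90, 106, 117, 127]

Pooled cuts: [11, 24, 34, 41, 47, 55, 60, 76, 87, 90, 98, 106, 113, 117, 127, 139, 156, 160]

Fragment lengths:
  [0,11): 11 bp
  [11,24): 13 bp
  [24,34): 10 bp
  [34,41): 7 bp
  [41,47): 6 bp
  [47,55): 8 bp
  [55,60): 5 bp
  [60,76): 16 bp
  [76,87): 11 bp
  [87,90): 3 bp
  [90,98): 8 bp
  [98,106): 8 bp
  [106,113): 7 bp
  [113,117): 4 bp
  [117,127): 10 bp
  [127,139): 12 bp
  [139,156): 17 bp
  [156,160): 4 bp
  [160,168): 8 bp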